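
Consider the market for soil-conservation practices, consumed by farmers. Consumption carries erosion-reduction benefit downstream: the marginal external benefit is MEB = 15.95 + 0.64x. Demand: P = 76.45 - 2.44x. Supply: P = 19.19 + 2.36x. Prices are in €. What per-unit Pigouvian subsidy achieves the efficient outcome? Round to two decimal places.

Social marginal benefit = demand + MEB = 92.40 - 1.80x.
Set SMB = MC: 92.40 - 1.80x = 19.19 + 2.36x → x* = 17.5986.
The Pigouvian subsidy equals MEB at x*: 15.95 + 0.64×17.5986 = 27.2131.

subsidy = €27.21 per unit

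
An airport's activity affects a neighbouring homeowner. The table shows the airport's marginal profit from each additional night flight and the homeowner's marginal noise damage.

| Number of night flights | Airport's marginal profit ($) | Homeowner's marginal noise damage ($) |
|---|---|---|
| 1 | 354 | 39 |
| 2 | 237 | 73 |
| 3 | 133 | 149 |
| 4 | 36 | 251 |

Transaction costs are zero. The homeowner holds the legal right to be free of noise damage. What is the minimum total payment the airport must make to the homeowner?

$112

Efficient level: marginal profit ≥ marginal noise damage through level 2, so k* = 2.
With the homeowner holding the right, the airport must at least compensate total damage at k*: 39 + 73 = 112.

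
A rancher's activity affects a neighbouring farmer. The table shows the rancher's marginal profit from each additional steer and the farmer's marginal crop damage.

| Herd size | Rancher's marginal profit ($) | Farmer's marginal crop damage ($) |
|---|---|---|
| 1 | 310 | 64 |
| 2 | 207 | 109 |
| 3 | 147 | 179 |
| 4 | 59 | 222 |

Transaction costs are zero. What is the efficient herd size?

Bargaining reaches the level where marginal profit last exceeds marginal crop damage.
That holds through level 2 (207 ≥ 109) but not at 3 (147 < 179).

2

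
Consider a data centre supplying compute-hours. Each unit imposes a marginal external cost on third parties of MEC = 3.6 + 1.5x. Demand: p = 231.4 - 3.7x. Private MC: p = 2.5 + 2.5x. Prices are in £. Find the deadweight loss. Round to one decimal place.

DWL = £225.9

Market equilibrium (private): 2.5 + 2.5x = 231.4 - 3.7x → x_m = 36.9194.
Social marginal cost = private MC + MEC = 6.1 + 4.0x.
Set SMC = demand: 6.1 + 4.0x = 231.4 - 3.7x → x* = 29.2597.
Between x* and x_m the wedge SMC − demand runs linearly from 0 to MEC(x_m), so the loss is a triangle.
DWL = ½ × 7.6597 × 58.9790 = 225.8807.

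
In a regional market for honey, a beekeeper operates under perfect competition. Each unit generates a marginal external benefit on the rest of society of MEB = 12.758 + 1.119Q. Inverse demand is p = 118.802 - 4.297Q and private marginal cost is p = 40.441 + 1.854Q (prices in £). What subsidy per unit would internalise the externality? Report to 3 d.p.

subsidy = £33.021 per unit

Social marginal cost = private MC − MEB = 27.683 + 0.735Q.
Set SMC = demand: 27.683 + 0.735Q = 118.802 - 4.297Q → Q* = 18.1079.
The Pigouvian subsidy equals MEB at Q*: 12.758 + 1.119×18.1079 = 33.0207.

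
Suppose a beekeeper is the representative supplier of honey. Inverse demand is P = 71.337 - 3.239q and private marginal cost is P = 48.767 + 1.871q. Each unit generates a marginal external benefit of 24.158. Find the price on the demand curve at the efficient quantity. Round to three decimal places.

Social marginal cost = private MC − MEB = 24.609 + 1.871q.
Set SMC = demand: 24.609 + 1.871q = 71.337 - 3.239q → q* = 9.1444.
Consumer price on the demand curve at q*: 71.337 − 3.239×9.1444 = 41.7183.

P = 41.718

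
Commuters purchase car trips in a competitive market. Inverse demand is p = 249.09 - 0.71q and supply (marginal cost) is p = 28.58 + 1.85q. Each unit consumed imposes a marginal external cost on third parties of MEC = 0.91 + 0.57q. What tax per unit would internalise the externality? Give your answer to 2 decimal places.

Social marginal benefit = demand − MEC = 248.18 - 1.28q.
Set SMB = MC: 248.18 - 1.28q = 28.58 + 1.85q → q* = 70.1597.
The Pigouvian tax equals MEC at q*: 0.91 + 0.57×70.1597 = 40.9010.

tax = 40.90 per unit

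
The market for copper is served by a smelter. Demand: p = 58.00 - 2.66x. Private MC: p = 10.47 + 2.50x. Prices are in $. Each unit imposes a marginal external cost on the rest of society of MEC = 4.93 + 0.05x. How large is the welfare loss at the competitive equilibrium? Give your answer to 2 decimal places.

Market equilibrium (private): 10.47 + 2.50x = 58.00 - 2.66x → x_m = 9.2112.
Social marginal cost = private MC + MEC = 15.40 + 2.55x.
Set SMC = demand: 15.40 + 2.55x = 58.00 - 2.66x → x* = 8.1766.
Height of the DWL triangle at x_m is SMC(x_m) − demand(x_m) = MEC(x_m) = 5.3906.
DWL = ½ × 1.0346 × 5.3906 = 2.7886.

DWL = $2.79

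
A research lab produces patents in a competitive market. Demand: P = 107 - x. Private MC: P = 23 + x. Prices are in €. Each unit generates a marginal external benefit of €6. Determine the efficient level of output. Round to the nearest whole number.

Social marginal cost = private MC − MEB = 17 + x.
Set SMC = demand: 17 + x = 107 - x → x* = 45.0000.

x* = 45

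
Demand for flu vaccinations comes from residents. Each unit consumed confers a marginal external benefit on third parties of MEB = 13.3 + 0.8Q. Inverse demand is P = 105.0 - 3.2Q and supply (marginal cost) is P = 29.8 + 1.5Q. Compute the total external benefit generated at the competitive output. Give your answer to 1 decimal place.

315.2

Market equilibrium (private): 29.8 + 1.5Q = 105.0 - 3.2Q → Q_m = 16.0000.
Total external benefit = ∫₀^{Q_m} (13.3 + 0.8Q) dQ = 13.3×16.0000 + ½×0.8×16.0000² = 315.2000.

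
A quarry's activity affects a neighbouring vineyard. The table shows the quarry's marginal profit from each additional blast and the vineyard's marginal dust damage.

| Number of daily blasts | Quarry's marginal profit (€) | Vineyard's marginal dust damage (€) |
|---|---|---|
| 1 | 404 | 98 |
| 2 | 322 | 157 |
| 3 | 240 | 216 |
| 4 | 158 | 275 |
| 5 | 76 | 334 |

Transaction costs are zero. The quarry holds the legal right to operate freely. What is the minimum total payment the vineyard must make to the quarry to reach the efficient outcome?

€234

Left alone the quarry would choose level 5 (marginal profit stays positive).
Efficient level: k* = 3 (marginal profit ≥ marginal dust damage through 3).
The vineyard must at least cover the quarry's forgone profit from cutting 5→3: 158 + 76 = 234.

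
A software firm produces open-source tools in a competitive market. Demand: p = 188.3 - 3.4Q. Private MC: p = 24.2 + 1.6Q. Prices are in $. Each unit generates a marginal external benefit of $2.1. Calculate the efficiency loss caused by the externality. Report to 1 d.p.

DWL = $0.4

Market equilibrium (private): 24.2 + 1.6Q = 188.3 - 3.4Q → Q_m = 32.8200.
Social marginal cost = private MC − MEB = 22.1 + 1.6Q.
Set SMC = demand: 22.1 + 1.6Q = 188.3 - 3.4Q → Q* = 33.2400.
Height of the DWL triangle at Q_m is demand(Q_m) − SMC(Q_m) = MEB(Q_m) = 2.1000.
DWL = ½ × 0.4200 × 2.1000 = 0.4410.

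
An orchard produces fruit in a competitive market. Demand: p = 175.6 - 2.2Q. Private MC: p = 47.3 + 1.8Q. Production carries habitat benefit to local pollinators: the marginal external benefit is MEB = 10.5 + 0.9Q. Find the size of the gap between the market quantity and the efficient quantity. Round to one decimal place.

Market equilibrium (private): 47.3 + 1.8Q = 175.6 - 2.2Q → Q_m = 32.0750.
Social marginal cost = private MC − MEB = 36.8 + 0.9Q.
Set SMC = demand: 36.8 + 0.9Q = 175.6 - 2.2Q → Q* = 44.7742.
Gap = |32.0750 − 44.7742| = 12.6992.

12.7 units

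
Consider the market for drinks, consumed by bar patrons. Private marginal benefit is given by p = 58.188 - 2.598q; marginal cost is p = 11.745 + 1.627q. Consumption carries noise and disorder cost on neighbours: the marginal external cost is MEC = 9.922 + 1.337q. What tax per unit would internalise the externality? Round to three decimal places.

tax = 18.701 per unit

Social marginal benefit = demand − MEC = 48.266 - 3.935q.
Set SMB = MC: 48.266 - 3.935q = 11.745 + 1.627q → q* = 6.5662.
The Pigouvian tax equals MEC at q*: 9.922 + 1.337×6.5662 = 18.7010.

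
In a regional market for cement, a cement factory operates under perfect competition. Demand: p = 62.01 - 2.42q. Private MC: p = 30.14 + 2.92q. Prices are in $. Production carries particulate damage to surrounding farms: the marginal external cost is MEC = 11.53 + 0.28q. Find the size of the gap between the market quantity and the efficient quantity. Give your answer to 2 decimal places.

Market equilibrium (private): 30.14 + 2.92q = 62.01 - 2.42q → q_m = 5.9682.
Social marginal cost = private MC + MEC = 41.67 + 3.20q.
Set SMC = demand: 41.67 + 3.20q = 62.01 - 2.42q → q* = 3.6192.
Gap = |5.9682 − 3.6192| = 2.3490.

2.35 units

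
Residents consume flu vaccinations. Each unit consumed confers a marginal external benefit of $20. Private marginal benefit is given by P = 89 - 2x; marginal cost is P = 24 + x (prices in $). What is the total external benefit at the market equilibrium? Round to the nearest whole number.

Market equilibrium (private): 24 + x = 89 - 2x → x_m = 21.6667.
Total external benefit = MEB × x_m = 20 × 21.6667 = 433.3340.

$433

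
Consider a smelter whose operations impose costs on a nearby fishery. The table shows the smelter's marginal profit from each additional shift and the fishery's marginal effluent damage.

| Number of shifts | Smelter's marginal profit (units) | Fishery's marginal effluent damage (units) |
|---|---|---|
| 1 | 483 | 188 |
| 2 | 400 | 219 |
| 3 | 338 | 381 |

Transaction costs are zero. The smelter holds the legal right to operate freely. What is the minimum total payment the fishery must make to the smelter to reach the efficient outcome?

Left alone the smelter would choose level 3 (marginal profit stays positive).
Efficient level: k* = 2 (marginal profit ≥ marginal effluent damage through 2).
The fishery must at least cover the smelter's forgone profit from cutting 3→2: 338 = 338.

338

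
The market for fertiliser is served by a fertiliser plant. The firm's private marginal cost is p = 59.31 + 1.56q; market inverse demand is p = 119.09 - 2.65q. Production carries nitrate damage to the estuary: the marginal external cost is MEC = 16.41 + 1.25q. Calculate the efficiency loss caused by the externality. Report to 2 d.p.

Market equilibrium (private): 59.31 + 1.56q = 119.09 - 2.65q → q_m = 14.1995.
Social marginal cost = private MC + MEC = 75.72 + 2.81q.
Set SMC = demand: 75.72 + 2.81q = 119.09 - 2.65q → q* = 7.9432.
The loss is the area between SMC and demand from q* to q_m; with linear curves that's a triangle of height MEC(q_m).
DWL = ½ × 6.2563 × 34.1594 = 106.8557.

DWL = 106.86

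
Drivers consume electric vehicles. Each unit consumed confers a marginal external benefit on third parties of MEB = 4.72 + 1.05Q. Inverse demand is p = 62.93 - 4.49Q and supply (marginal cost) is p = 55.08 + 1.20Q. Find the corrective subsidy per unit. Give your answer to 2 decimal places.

Social marginal benefit = demand + MEB = 67.65 - 3.44Q.
Set SMB = MC: 67.65 - 3.44Q = 55.08 + 1.20Q → Q* = 2.7091.
The Pigouvian subsidy equals MEB at Q*: 4.72 + 1.05×2.7091 = 7.5646.

subsidy = 7.56 per unit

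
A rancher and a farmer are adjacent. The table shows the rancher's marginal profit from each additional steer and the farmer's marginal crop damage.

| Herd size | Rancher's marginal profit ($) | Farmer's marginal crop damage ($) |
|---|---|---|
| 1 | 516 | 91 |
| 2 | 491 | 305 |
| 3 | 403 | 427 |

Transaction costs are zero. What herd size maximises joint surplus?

Bargaining reaches the level where marginal profit last exceeds marginal crop damage.
That holds through level 2 (491 ≥ 305) but not at 3 (403 < 427).

2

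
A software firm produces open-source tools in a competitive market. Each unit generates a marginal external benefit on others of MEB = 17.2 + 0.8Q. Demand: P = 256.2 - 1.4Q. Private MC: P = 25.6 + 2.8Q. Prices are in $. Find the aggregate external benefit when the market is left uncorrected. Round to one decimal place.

Market equilibrium (private): 25.6 + 2.8Q = 256.2 - 1.4Q → Q_m = 54.9048.
Total external benefit = ∫₀^{Q_m} (17.2 + 0.8Q) dQ = 17.2×54.9048 + ½×0.8×54.9048² = 2150.1774.

$2150.2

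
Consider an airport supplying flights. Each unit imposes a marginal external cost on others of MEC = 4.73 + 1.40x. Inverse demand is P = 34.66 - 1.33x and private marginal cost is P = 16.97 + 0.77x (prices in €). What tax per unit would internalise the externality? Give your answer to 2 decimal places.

Social marginal cost = private MC + MEC = 21.70 + 2.17x.
Set SMC = demand: 21.70 + 2.17x = 34.66 - 1.33x → x* = 3.7029.
The Pigouvian tax equals MEC at x*: 4.73 + 1.40×3.7029 = 9.9141.

tax = €9.91 per unit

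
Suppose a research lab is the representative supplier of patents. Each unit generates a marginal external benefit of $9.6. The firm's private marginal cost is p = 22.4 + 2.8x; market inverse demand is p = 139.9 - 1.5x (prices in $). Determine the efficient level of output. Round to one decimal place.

Social marginal cost = private MC − MEB = 12.8 + 2.8x.
Set SMC = demand: 12.8 + 2.8x = 139.9 - 1.5x → x* = 29.5581.

x* = 29.6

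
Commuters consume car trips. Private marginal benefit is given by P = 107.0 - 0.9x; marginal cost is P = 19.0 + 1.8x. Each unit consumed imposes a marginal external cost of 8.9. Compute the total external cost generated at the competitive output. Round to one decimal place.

Market equilibrium (private): 19.0 + 1.8x = 107.0 - 0.9x → x_m = 32.5926.
Total external cost = MEC × x_m = 8.9 × 32.5926 = 290.0741.

290.1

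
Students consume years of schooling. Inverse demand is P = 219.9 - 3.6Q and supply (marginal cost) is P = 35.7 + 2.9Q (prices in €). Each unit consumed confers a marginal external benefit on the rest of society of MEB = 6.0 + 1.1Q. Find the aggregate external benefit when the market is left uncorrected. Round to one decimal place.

€611.7

Market equilibrium (private): 35.7 + 2.9Q = 219.9 - 3.6Q → Q_m = 28.3385.
Total external benefit = ∫₀^{Q_m} (6.0 + 1.1Q) dQ = 6.0×28.3385 + ½×1.1×28.3385² = 611.7198.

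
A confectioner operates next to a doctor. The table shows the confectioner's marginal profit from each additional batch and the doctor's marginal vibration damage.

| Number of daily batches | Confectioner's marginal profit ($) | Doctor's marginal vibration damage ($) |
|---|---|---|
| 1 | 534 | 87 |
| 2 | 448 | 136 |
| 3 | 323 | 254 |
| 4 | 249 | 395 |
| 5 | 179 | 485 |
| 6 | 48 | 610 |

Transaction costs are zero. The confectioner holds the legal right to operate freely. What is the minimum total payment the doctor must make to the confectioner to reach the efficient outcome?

$476

Left alone the confectioner would choose level 6 (marginal profit stays positive).
Efficient level: k* = 3 (marginal profit ≥ marginal vibration damage through 3).
The doctor must at least cover the confectioner's forgone profit from cutting 6→3: 249 + 179 + 48 = 476.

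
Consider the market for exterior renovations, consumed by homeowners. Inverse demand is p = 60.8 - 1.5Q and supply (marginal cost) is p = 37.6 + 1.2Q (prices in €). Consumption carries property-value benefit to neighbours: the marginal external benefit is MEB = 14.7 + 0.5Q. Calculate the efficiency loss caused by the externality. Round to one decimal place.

DWL = €82.0

Market equilibrium (private): 37.6 + 1.2Q = 60.8 - 1.5Q → Q_m = 8.5926.
Social marginal benefit = demand + MEB = 75.5 - Q.
Set SMB = MC: 75.5 - Q = 37.6 + 1.2Q → Q* = 17.2273.
The welfare-loss triangle has base |Q_m − Q*| and height MEB(Q_m) (the vertical gap between SMB and MC is zero at Q* and MEB at Q_m).
DWL = ½ × 8.6347 × 18.9963 = 82.0137.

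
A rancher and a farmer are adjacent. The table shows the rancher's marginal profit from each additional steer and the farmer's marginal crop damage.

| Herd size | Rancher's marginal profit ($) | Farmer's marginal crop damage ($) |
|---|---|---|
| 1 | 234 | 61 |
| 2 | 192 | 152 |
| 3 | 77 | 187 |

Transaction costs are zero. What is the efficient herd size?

Bargaining reaches the level where marginal profit last exceeds marginal crop damage.
That holds through level 2 (192 ≥ 152) but not at 3 (77 < 187).

2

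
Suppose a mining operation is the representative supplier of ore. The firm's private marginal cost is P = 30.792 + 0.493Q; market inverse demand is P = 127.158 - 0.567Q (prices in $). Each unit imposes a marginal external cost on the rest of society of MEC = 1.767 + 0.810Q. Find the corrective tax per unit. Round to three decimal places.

tax = $42.743 per unit

Social marginal cost = private MC + MEC = 32.559 + 1.303Q.
Set SMC = demand: 32.559 + 1.303Q = 127.158 - 0.567Q → Q* = 50.5877.
The Pigouvian tax equals MEC at Q*: 1.767 + 0.810×50.5877 = 42.7430.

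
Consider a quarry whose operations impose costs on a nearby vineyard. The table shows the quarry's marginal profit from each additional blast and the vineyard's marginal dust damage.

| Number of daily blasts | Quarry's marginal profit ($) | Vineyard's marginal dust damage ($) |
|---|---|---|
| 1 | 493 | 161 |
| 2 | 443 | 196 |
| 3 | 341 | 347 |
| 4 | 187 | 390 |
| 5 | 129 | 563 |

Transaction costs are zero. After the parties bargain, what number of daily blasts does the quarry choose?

2

Bargaining reaches the level where marginal profit last exceeds marginal dust damage.
That holds through level 2 (443 ≥ 196) but not at 3 (341 < 347).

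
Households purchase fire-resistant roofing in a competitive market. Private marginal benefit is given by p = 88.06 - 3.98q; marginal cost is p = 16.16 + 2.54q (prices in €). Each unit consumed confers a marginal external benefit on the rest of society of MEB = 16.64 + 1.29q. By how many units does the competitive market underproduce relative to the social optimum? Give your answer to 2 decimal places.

Market equilibrium (private): 16.16 + 2.54q = 88.06 - 3.98q → q_m = 11.0276.
Social marginal benefit = demand + MEB = 104.70 - 2.69q.
Set SMB = MC: 104.70 - 2.69q = 16.16 + 2.54q → q* = 16.9293.
Gap = |11.0276 − 16.9293| = 5.9017.

5.90 units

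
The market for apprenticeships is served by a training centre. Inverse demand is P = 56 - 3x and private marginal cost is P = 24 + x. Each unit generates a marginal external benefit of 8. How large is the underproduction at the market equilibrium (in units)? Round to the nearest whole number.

Market equilibrium (private): 24 + x = 56 - 3x → x_m = 8.0000.
Social marginal cost = private MC − MEB = 16 + x.
Set SMC = demand: 16 + x = 56 - 3x → x* = 10.0000.
Gap = |8.0000 − 10.0000| = 2.0000.

2 units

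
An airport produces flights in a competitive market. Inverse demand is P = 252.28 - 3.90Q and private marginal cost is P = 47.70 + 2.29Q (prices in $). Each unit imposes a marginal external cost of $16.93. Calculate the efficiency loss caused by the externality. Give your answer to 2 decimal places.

DWL = $23.15

Market equilibrium (private): 47.70 + 2.29Q = 252.28 - 3.90Q → Q_m = 33.0501.
Social marginal cost = private MC + MEC = 64.63 + 2.29Q.
Set SMC = demand: 64.63 + 2.29Q = 252.28 - 3.90Q → Q* = 30.3150.
Between Q* and Q_m the wedge SMC − demand runs linearly from 0 to MEC(Q_m), so the loss is a triangle.
DWL = ½ × 2.7351 × 16.9300 = 23.1526.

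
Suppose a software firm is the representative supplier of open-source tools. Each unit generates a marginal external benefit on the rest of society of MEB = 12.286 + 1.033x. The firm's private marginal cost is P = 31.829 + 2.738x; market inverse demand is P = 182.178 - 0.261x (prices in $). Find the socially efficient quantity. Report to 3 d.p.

Social marginal cost = private MC − MEB = 19.543 + 1.705x.
Set SMC = demand: 19.543 + 1.705x = 182.178 - 0.261x → x* = 82.7238.

x* = 82.724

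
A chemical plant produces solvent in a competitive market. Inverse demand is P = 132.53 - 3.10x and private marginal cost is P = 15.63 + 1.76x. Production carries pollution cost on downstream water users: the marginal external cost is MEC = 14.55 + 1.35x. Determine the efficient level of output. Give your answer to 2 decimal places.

Social marginal cost = private MC + MEC = 30.18 + 3.11x.
Set SMC = demand: 30.18 + 3.11x = 132.53 - 3.10x → x* = 16.4815.

x* = 16.48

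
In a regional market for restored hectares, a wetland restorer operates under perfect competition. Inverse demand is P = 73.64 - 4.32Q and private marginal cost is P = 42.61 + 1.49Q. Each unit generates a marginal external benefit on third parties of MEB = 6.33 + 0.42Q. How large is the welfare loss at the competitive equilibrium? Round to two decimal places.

DWL = 6.82

Market equilibrium (private): 42.61 + 1.49Q = 73.64 - 4.32Q → Q_m = 5.3408.
Social marginal cost = private MC − MEB = 36.28 + 1.07Q.
Set SMC = demand: 36.28 + 1.07Q = 73.64 - 4.32Q → Q* = 6.9314.
The loss is the area between SMC and demand from Q* to Q_m; with linear curves that's a triangle of height MEB(Q_m).
DWL = ½ × 1.5906 × 8.5731 = 6.8182.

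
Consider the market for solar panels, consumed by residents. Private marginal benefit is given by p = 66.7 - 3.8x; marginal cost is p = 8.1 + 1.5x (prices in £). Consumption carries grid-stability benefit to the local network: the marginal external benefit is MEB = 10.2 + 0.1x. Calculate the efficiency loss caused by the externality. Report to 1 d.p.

Market equilibrium (private): 8.1 + 1.5x = 66.7 - 3.8x → x_m = 11.0566.
Social marginal benefit = demand + MEB = 76.9 - 3.7x.
Set SMB = MC: 76.9 - 3.7x = 8.1 + 1.5x → x* = 13.2308.
The loss is the area between SMB and MC from x* to x_m; with linear curves that's a triangle of height MEB(x_m).
DWL = ½ × 2.1742 × 11.3057 = 12.2904.

DWL = £12.3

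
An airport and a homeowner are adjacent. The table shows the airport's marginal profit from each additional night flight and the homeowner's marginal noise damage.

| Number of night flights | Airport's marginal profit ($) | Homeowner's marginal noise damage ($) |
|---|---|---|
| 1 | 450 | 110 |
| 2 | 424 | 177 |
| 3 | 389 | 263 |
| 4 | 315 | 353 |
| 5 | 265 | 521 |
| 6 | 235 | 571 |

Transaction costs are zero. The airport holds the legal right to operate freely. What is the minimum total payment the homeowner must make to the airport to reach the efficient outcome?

$815

Left alone the airport would choose level 6 (marginal profit stays positive).
Efficient level: k* = 3 (marginal profit ≥ marginal noise damage through 3).
The homeowner must at least cover the airport's forgone profit from cutting 6→3: 315 + 265 + 235 = 815.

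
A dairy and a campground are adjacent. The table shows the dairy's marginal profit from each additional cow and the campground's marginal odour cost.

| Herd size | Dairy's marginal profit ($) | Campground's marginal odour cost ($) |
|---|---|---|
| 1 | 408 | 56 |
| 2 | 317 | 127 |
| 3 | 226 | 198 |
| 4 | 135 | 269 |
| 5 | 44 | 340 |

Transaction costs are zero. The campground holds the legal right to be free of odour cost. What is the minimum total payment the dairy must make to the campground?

$381

Efficient level: marginal profit ≥ marginal odour cost through level 3, so k* = 3.
With the campground holding the right, the dairy must at least compensate total damage at k*: 56 + 127 + 198 = 381.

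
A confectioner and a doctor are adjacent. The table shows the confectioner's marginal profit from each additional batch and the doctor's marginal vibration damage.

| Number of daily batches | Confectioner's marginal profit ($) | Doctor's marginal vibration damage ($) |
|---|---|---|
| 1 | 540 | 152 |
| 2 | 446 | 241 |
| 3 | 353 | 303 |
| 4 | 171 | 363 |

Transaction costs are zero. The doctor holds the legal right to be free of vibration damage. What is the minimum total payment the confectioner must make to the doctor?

Efficient level: marginal profit ≥ marginal vibration damage through level 3, so k* = 3.
With the doctor holding the right, the confectioner must at least compensate total damage at k*: 152 + 241 + 303 = 696.

$696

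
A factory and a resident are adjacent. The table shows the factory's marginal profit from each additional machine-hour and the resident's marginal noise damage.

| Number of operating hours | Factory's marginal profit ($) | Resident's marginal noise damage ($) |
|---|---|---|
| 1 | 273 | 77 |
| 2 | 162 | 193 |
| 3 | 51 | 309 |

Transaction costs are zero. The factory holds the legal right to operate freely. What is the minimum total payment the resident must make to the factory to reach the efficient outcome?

$213

Left alone the factory would choose level 3 (marginal profit stays positive).
Efficient level: k* = 1 (marginal profit ≥ marginal noise damage through 1).
The resident must at least cover the factory's forgone profit from cutting 3→1: 162 + 51 = 213.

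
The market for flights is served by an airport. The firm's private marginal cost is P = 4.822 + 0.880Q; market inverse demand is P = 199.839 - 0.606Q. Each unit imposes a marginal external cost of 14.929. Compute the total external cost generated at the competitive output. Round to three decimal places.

Market equilibrium (private): 4.822 + 0.880Q = 199.839 - 0.606Q → Q_m = 131.2362.
Total external cost = MEC × Q_m = 14.929 × 131.2362 = 1959.2252.

1959.225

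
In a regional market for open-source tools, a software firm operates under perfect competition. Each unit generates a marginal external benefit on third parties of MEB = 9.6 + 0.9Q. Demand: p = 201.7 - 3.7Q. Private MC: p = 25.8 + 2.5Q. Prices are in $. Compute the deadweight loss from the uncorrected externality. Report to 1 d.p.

Market equilibrium (private): 25.8 + 2.5Q = 201.7 - 3.7Q → Q_m = 28.3710.
Social marginal cost = private MC − MEB = 16.2 + 1.6Q.
Set SMC = demand: 16.2 + 1.6Q = 201.7 - 3.7Q → Q* = 35.0000.
Height of the DWL triangle at Q_m is demand(Q_m) − SMC(Q_m) = MEB(Q_m) = 35.1339.
DWL = ½ × 6.6290 × 35.1339 = 116.4513.

DWL = $116.5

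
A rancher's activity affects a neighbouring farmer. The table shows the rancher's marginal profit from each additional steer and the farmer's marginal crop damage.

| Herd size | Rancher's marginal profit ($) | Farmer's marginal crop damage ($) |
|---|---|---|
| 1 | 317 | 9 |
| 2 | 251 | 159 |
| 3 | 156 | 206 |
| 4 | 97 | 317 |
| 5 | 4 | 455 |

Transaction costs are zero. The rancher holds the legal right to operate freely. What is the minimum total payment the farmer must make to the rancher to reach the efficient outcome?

$257

Left alone the rancher would choose level 5 (marginal profit stays positive).
Efficient level: k* = 2 (marginal profit ≥ marginal crop damage through 2).
The farmer must at least cover the rancher's forgone profit from cutting 5→2: 156 + 97 + 4 = 257.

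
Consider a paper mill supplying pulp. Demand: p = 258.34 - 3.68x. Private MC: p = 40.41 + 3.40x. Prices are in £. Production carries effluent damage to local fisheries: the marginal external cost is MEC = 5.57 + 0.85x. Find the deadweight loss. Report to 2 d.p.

Market equilibrium (private): 40.41 + 3.40x = 258.34 - 3.68x → x_m = 30.7811.
Social marginal cost = private MC + MEC = 45.98 + 4.25x.
Set SMC = demand: 45.98 + 4.25x = 258.34 - 3.68x → x* = 26.7793.
The loss is the area between SMC and demand from x* to x_m; with linear curves that's a triangle of height MEC(x_m).
DWL = ½ × 4.0018 × 31.7339 = 63.4964.

DWL = £63.50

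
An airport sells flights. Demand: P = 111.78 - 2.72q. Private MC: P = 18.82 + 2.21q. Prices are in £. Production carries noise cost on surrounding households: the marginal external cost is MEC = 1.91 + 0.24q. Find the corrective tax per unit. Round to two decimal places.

tax = £6.14 per unit

Social marginal cost = private MC + MEC = 20.73 + 2.45q.
Set SMC = demand: 20.73 + 2.45q = 111.78 - 2.72q → q* = 17.6112.
The Pigouvian tax equals MEC at q*: 1.91 + 0.24×17.6112 = 6.1367.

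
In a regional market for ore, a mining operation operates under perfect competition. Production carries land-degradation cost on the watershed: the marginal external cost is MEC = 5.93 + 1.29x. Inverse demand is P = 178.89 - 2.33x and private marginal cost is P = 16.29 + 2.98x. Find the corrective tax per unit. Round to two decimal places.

tax = 36.55 per unit

Social marginal cost = private MC + MEC = 22.22 + 4.27x.
Set SMC = demand: 22.22 + 4.27x = 178.89 - 2.33x → x* = 23.7379.
The Pigouvian tax equals MEC at x*: 5.93 + 1.29×23.7379 = 36.5519.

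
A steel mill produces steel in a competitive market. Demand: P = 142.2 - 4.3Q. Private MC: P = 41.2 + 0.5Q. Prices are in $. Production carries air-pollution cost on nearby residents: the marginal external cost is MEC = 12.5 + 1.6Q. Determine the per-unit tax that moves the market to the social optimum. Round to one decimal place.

tax = $34.6 per unit

Social marginal cost = private MC + MEC = 53.7 + 2.1Q.
Set SMC = demand: 53.7 + 2.1Q = 142.2 - 4.3Q → Q* = 13.8281.
The Pigouvian tax equals MEC at Q*: 12.5 + 1.6×13.8281 = 34.6250.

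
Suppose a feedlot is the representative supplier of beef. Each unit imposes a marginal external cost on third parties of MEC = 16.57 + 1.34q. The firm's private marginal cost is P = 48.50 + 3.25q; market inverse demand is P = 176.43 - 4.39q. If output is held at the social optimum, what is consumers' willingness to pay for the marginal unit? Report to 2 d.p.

Social marginal cost = private MC + MEC = 65.07 + 4.59q.
Set SMC = demand: 65.07 + 4.59q = 176.43 - 4.39q → q* = 12.4009.
Consumer price on the demand curve at q*: 176.43 − 4.39×12.4009 = 121.9900.

P = 121.99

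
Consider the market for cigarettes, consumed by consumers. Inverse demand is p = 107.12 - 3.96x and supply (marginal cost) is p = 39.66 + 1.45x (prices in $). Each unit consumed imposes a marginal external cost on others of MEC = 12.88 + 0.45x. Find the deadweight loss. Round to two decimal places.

Market equilibrium (private): 39.66 + 1.45x = 107.12 - 3.96x → x_m = 12.4695.
Social marginal benefit = demand − MEC = 94.24 - 4.41x.
Set SMB = MC: 94.24 - 4.41x = 39.66 + 1.45x → x* = 9.3140.
The loss is the area between SMB and MC from x* to x_m; with linear curves that's a triangle of height MEC(x_m).
DWL = ½ × 3.1555 × 18.4913 = 29.1746.

DWL = $29.17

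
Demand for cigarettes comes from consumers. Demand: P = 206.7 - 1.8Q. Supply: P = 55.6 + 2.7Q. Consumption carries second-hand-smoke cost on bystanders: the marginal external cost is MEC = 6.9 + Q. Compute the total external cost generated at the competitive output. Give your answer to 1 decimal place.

Market equilibrium (private): 55.6 + 2.7Q = 206.7 - 1.8Q → Q_m = 33.5778.
Total external cost = ∫₀^{Q_m} (6.9 + 1.0Q) dQ = 6.9×33.5778 + ½×1.0×33.5778² = 795.4211.

795.4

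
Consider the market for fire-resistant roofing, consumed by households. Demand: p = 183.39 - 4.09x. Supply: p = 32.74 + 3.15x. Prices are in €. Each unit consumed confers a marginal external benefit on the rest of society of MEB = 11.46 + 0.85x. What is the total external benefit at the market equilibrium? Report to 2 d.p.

Market equilibrium (private): 32.74 + 3.15x = 183.39 - 4.09x → x_m = 20.8080.
Total external benefit = ∫₀^{x_m} (11.46 + 0.85x) dx = 11.46×20.8080 + ½×0.85×20.8080² = 422.4731.

€422.47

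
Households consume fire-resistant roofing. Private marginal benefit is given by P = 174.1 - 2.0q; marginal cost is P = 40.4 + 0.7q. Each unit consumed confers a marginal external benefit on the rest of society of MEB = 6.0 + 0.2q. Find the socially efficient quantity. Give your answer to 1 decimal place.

Social marginal benefit = demand + MEB = 180.1 - 1.8q.
Set SMB = MC: 180.1 - 1.8q = 40.4 + 0.7q → q* = 55.8800.

q* = 55.9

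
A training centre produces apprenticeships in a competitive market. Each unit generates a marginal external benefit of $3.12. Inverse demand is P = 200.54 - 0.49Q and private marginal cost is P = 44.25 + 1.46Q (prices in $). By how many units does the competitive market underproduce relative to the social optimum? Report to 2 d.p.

Market equilibrium (private): 44.25 + 1.46Q = 200.54 - 0.49Q → Q_m = 80.1487.
Social marginal cost = private MC − MEB = 41.13 + 1.46Q.
Set SMC = demand: 41.13 + 1.46Q = 200.54 - 0.49Q → Q* = 81.7487.
Gap = |80.1487 − 81.7487| = 1.6000.

1.60 units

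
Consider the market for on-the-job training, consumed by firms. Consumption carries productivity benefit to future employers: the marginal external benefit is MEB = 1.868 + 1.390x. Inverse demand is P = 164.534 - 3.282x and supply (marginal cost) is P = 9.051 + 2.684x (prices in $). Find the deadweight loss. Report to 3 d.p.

DWL = $158.557

Market equilibrium (private): 9.051 + 2.684x = 164.534 - 3.282x → x_m = 26.0615.
Social marginal benefit = demand + MEB = 166.402 - 1.892x.
Set SMB = MC: 166.402 - 1.892x = 9.051 + 2.684x → x* = 34.3861.
The loss is the area between SMB and MC from x* to x_m; with linear curves that's a triangle of height MEB(x_m).
DWL = ½ × 8.3246 × 38.0935 = 158.5566.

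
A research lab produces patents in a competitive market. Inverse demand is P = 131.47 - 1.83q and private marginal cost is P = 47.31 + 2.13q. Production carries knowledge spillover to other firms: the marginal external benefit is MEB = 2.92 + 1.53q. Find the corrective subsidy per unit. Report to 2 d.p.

Social marginal cost = private MC − MEB = 44.39 + 0.60q.
Set SMC = demand: 44.39 + 0.60q = 131.47 - 1.83q → q* = 35.8354.
The Pigouvian subsidy equals MEB at q*: 2.92 + 1.53×35.8354 = 57.7482.

subsidy = 57.75 per unit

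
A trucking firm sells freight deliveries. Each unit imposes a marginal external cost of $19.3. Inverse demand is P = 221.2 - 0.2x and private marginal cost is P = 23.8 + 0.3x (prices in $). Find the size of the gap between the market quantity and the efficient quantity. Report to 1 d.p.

Market equilibrium (private): 23.8 + 0.3x = 221.2 - 0.2x → x_m = 394.8000.
Social marginal cost = private MC + MEC = 43.1 + 0.3x.
Set SMC = demand: 43.1 + 0.3x = 221.2 - 0.2x → x* = 356.2000.
Gap = |394.8000 − 356.2000| = 38.6000.

38.6 units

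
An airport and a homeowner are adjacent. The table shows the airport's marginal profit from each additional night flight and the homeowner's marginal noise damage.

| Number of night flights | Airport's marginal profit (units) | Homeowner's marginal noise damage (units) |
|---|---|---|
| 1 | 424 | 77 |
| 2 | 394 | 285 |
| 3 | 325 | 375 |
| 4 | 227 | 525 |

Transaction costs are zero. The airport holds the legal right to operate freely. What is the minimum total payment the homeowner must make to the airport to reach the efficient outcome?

552

Left alone the airport would choose level 4 (marginal profit stays positive).
Efficient level: k* = 2 (marginal profit ≥ marginal noise damage through 2).
The homeowner must at least cover the airport's forgone profit from cutting 4→2: 325 + 227 = 552.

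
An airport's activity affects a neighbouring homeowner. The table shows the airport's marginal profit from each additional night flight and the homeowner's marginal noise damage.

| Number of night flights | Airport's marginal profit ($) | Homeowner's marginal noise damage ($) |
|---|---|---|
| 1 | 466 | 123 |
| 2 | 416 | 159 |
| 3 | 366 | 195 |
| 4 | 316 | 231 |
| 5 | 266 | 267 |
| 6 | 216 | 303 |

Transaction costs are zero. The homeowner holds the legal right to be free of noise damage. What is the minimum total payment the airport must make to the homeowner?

Efficient level: marginal profit ≥ marginal noise damage through level 4, so k* = 4.
With the homeowner holding the right, the airport must at least compensate total damage at k*: 123 + 159 + 195 + 231 = 708.

$708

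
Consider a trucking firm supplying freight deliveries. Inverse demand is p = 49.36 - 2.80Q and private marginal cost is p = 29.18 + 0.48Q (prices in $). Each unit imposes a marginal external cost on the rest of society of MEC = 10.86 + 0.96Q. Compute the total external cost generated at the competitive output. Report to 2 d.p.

$84.98

Market equilibrium (private): 29.18 + 0.48Q = 49.36 - 2.80Q → Q_m = 6.1524.
Total external cost = ∫₀^{Q_m} (10.86 + 0.96Q) dQ = 10.86×6.1524 + ½×0.96×6.1524² = 84.9840.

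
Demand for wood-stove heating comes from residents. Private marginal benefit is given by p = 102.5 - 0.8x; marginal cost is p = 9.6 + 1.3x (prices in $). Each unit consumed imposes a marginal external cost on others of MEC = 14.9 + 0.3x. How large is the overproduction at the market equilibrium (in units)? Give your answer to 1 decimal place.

11.7 units

Market equilibrium (private): 9.6 + 1.3x = 102.5 - 0.8x → x_m = 44.2381.
Social marginal benefit = demand − MEC = 87.6 - 1.1x.
Set SMB = MC: 87.6 - 1.1x = 9.6 + 1.3x → x* = 32.5000.
Gap = |44.2381 − 32.5000| = 11.7381.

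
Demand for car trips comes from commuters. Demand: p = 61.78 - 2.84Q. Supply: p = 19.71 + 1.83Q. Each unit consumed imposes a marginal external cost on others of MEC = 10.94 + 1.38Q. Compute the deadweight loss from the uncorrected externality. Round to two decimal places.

DWL = 45.14

Market equilibrium (private): 19.71 + 1.83Q = 61.78 - 2.84Q → Q_m = 9.0086.
Social marginal benefit = demand − MEC = 50.84 - 4.22Q.
Set SMB = MC: 50.84 - 4.22Q = 19.71 + 1.83Q → Q* = 5.1455.
The welfare-loss triangle has base |Q_m − Q*| and height MEC(Q_m) (the vertical gap between SMB and MC is zero at Q* and MEC at Q_m).
DWL = ½ × 3.8631 × 23.3718 = 45.1438.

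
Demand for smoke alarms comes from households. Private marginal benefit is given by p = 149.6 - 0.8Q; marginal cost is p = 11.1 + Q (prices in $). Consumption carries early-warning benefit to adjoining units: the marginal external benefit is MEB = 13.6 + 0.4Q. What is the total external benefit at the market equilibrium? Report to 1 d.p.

Market equilibrium (private): 11.1 + Q = 149.6 - 0.8Q → Q_m = 76.9444.
Total external benefit = ∫₀^{Q_m} (13.6 + 0.4Q) dQ = 13.6×76.9444 + ½×0.4×76.9444² = 2230.5320.

$2230.5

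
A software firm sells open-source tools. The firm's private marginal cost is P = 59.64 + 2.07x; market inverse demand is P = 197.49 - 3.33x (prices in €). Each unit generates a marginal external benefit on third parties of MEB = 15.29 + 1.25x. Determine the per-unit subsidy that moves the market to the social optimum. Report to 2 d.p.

Social marginal cost = private MC − MEB = 44.35 + 0.82x.
Set SMC = demand: 44.35 + 0.82x = 197.49 - 3.33x → x* = 36.9012.
The Pigouvian subsidy equals MEB at x*: 15.29 + 1.25×36.9012 = 61.4165.

subsidy = €61.42 per unit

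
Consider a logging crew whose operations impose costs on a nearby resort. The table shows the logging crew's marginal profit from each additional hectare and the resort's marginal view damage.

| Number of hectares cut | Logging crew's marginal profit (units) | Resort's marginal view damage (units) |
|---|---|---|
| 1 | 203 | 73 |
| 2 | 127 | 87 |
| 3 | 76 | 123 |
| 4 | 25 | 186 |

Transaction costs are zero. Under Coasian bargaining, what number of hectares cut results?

2

Bargaining reaches the level where marginal profit last exceeds marginal view damage.
That holds through level 2 (127 ≥ 87) but not at 3 (76 < 123).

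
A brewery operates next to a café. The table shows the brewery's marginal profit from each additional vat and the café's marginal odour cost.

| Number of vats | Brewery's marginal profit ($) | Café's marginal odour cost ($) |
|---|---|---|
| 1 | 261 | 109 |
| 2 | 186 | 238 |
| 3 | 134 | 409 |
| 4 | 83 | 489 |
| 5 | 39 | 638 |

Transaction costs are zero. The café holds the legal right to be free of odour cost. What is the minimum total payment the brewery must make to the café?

$109

Efficient level: marginal profit ≥ marginal odour cost through level 1, so k* = 1.
With the café holding the right, the brewery must at least compensate total damage at k*: 109 = 109.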